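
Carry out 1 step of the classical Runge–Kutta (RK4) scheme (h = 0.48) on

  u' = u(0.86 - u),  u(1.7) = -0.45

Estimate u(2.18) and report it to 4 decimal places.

RK4: k1 = f(x_n, u_n); k2 = f(x_n + h/2, u_n + (h/2)·k1); k3 = f(x_n + h/2, u_n + (h/2)·k2); k4 = f(x_n + h, u_n + h·k3); u_{n+1} = u_n + (h/6)·(k1 + 2k2 + 2k3 + k4).
x=1.700000, u=-0.450000:
  k1 = f(1.700000, -0.450000) = -0.589500
  k2 = f(1.940000, -0.591480) = -0.858521
  k3 = f(1.940000, -0.656045) = -0.994594
  k4 = f(2.180000, -0.927405) = -1.657649
  u ← -0.450000 + (0.48/6)·(k1 + 2k2 + 2k3 + k4) = -0.926270
u(2.18) ≈ -0.9263

-0.9263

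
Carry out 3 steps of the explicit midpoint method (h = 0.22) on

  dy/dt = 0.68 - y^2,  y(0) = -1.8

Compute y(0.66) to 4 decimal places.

-16.3441

Midpoint: k1 = f(t_n, y_n); k2 = f(t_n + h/2, y_n + (h/2)·k1); y_{n+1} = y_n + h·k2.
t=0.000000, y=-1.800000:
  k1 = f(0.000000, -1.800000) = -2.560000
  k2 = f(0.110000, -2.081600) = -3.653059
  y ← -1.800000 + 0.22·(-3.653059) = -2.603673
t=0.220000, y=-2.603673:
  k1 = f(0.220000, -2.603673) = -6.099112
  k2 = f(0.330000, -3.274575) = -10.042843
  y ← -2.603673 + 0.22·(-10.042843) = -4.813098
t=0.440000, y=-4.813098:
  k1 = f(0.440000, -4.813098) = -22.485916
  k2 = f(0.550000, -7.286549) = -52.413798
  y ← -4.813098 + 0.22·(-52.413798) = -16.344134
y(0.66) ≈ -16.3441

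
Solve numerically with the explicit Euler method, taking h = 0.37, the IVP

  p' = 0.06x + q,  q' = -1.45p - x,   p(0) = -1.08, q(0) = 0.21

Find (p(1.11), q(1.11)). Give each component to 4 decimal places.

Euler on (p,q): p_{n+1} = p_n + h·p', q_{n+1} = q_n + h·q'.
0.000000: (-1.080000, 0.210000); f=(0.210000, 1.566000) → (-1.002300, 0.789420)
0.370000: (-1.002300, 0.789420); f=(0.811620, 1.083335) → (-0.702001, 1.190254)
0.740000: (-0.702001, 1.190254); f=(1.234654, 0.277901) → (-0.245179, 1.293077)
(p(1.11), q(1.11)) ≈ (-0.2452, 1.2931)

-0.2452, 1.2931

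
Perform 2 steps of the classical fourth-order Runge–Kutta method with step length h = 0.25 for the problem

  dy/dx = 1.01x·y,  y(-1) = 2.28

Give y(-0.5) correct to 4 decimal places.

1.5612

RK4: k1 = f(x_n, y_n); k2 = f(x_n + h/2, y_n + (h/2)·k1); k3 = f(x_n + h/2, y_n + (h/2)·k2); k4 = f(x_n + h, y_n + h·k3); y_{n+1} = y_n + (h/6)·(k1 + 2k2 + 2k3 + k4).
x=-1.000000, y=2.280000:
  k1 = f(-1.000000, 2.280000) = -2.302800
  k2 = f(-0.875000, 1.992150) = -1.760563
  k3 = f(-0.875000, 2.059930) = -1.820463
  k4 = f(-0.750000, 1.824884) = -1.382350
  y ← 2.280000 + (0.25/6)·(k1 + 2k2 + 2k3 + k4) = 1.828033
x=-0.750000, y=1.828033:
  k1 = f(-0.750000, 1.828033) = -1.384735
  k2 = f(-0.625000, 1.654941) = -1.044682
  k3 = f(-0.625000, 1.697448) = -1.071514
  k4 = f(-0.500000, 1.560155) = -0.787878
  y ← 1.828033 + (0.25/6)·(k1 + 2k2 + 2k3 + k4) = 1.561158
y(-0.5) ≈ 1.5612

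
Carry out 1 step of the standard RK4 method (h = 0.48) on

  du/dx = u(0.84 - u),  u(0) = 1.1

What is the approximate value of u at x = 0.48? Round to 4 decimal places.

RK4: k1 = f(x_n, u_n); k2 = f(x_n + h/2, u_n + (h/2)·k1); k3 = f(x_n + h/2, u_n + (h/2)·k2); k4 = f(x_n + h, u_n + h·k3); u_{n+1} = u_n + (h/6)·(k1 + 2k2 + 2k3 + k4).
x=0.000000, u=1.100000:
  k1 = f(0.000000, 1.100000) = -0.286000
  k2 = f(0.240000, 1.031360) = -0.197361
  k3 = f(0.240000, 1.052633) = -0.223825
  k4 = f(0.480000, 0.992564) = -0.151430
  u ← 1.100000 + (0.48/6)·(k1 + 2k2 + 2k3 + k4) = 0.997616
u(0.48) ≈ 0.9976

0.9976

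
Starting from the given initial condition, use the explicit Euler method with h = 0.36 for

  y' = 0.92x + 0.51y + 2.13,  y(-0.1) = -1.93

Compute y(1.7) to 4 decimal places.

2.2352

Euler: y_{n+1} = y_n + h·f(x_n, y_n).
x=-0.100000, y=-1.930000: f=1.053700 → y ← -1.930000 + 0.36·1.053700 = -1.550668
x=0.260000, y=-1.550668: f=1.578359 → y ← -1.550668 + 0.36·1.578359 = -0.982459
x=0.620000, y=-0.982459: f=2.199346 → y ← -0.982459 + 0.36·2.199346 = -0.190694
x=0.980000, y=-0.190694: f=2.934346 → y ← -0.190694 + 0.36·2.934346 = 0.865671
x=1.340000, y=0.865671: f=3.804292 → y ← 0.865671 + 0.36·3.804292 = 2.235216
y(1.7) ≈ 2.2352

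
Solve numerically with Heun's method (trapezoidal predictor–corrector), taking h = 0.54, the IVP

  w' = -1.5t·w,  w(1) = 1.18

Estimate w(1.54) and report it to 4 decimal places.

Heun: k1 = f(t_n, w_n); k2 = f(t_n + h, w_n + h·k1); w_{n+1} = w_n + (h/2)·(k1 + k2).
t=1.000000, w=1.180000:
  k1 = f(1.000000, 1.180000) = -1.770000
  k2 = f(1.540000, 0.224200) = -0.517902
  w ← 1.180000 + (0.54/2)·(-1.770000 + (-0.517902)) = 0.562266
w(1.54) ≈ 0.5623

0.5623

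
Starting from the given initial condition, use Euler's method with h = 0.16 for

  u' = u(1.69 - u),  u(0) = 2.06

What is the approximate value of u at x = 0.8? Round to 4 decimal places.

Euler: u_{n+1} = u_n + h·f(x_n, u_n).
x=0.000000, u=2.060000: f=-0.762200 → u ← 2.060000 + 0.16·(-0.762200) = 1.938048
x=0.160000, u=1.938048: f=-0.480729 → u ← 1.938048 + 0.16·(-0.480729) = 1.861131
x=0.320000, u=1.861131: f=-0.318498 → u ← 1.861131 + 0.16·(-0.318498) = 1.810172
x=0.480000, u=1.810172: f=-0.217531 → u ← 1.810172 + 0.16·(-0.217531) = 1.775367
x=0.640000, u=1.775367: f=-0.151557 → u ← 1.775367 + 0.16·(-0.151557) = 1.751118
u(0.8) ≈ 1.7511

1.7511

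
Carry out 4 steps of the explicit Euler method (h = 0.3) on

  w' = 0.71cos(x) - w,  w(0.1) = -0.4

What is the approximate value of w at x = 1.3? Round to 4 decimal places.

0.3019

Euler: w_{n+1} = w_n + h·f(x_n, w_n).
x=0.100000, w=-0.400000: f=1.106453 → w ← -0.400000 + 0.3·1.106453 = -0.068064
x=0.400000, w=-0.068064: f=0.722017 → w ← -0.068064 + 0.3·0.722017 = 0.148541
x=0.700000, w=0.148541: f=0.394497 → w ← 0.148541 + 0.3·0.394497 = 0.266890
x=1.000000, w=0.266890: f=0.116724 → w ← 0.266890 + 0.3·0.116724 = 0.301908
w(1.3) ≈ 0.3019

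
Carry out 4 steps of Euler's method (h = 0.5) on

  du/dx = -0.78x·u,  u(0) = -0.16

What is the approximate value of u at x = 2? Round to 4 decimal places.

-0.0326

Euler: u_{n+1} = u_n + h·f(x_n, u_n).
x=0.000000, u=-0.160000: f=0.000000 → u ← -0.160000 + 0.5·0.000000 = -0.160000
x=0.500000, u=-0.160000: f=0.062400 → u ← -0.160000 + 0.5·0.062400 = -0.128800
x=1.000000, u=-0.128800: f=0.100464 → u ← -0.128800 + 0.5·0.100464 = -0.078568
x=1.500000, u=-0.078568: f=0.091925 → u ← -0.078568 + 0.5·0.091925 = -0.032606
u(2) ≈ -0.0326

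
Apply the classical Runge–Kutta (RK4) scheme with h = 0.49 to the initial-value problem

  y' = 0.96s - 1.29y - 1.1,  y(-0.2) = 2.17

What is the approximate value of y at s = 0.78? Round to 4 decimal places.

RK4: k1 = f(s_n, y_n); k2 = f(s_n + h/2, y_n + (h/2)·k1); k3 = f(s_n + h/2, y_n + (h/2)·k2); k4 = f(s_n + h, y_n + h·k3); y_{n+1} = y_n + (h/6)·(k1 + 2k2 + 2k3 + k4).
s=-0.200000, y=2.170000:
  k1 = f(-0.200000, 2.170000) = -4.091300
  k2 = f(0.045000, 1.167631) = -2.563045
  k3 = f(0.045000, 1.542054) = -3.046050
  k4 = f(0.290000, 0.677436) = -1.695492
  y ← 2.170000 + (0.49/6)·(k1 + 2k2 + 2k3 + k4) = 0.781260
s=0.290000, y=0.781260:
  k1 = f(0.290000, 0.781260) = -1.829425
  k2 = f(0.535000, 0.333051) = -1.016035
  k3 = f(0.535000, 0.532331) = -1.273107
  k4 = f(0.780000, 0.157437) = -0.554294
  y ← 0.781260 + (0.49/6)·(k1 + 2k2 + 2k3 + k4) = 0.212696
y(0.78) ≈ 0.2127

0.2127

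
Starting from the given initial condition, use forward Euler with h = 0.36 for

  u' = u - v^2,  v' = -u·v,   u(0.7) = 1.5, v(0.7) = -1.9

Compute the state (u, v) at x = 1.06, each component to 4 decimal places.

Euler on (u,v): u_{n+1} = u_n + h·u', v_{n+1} = v_n + h·v'.
0.700000: (1.500000, -1.900000); f=(-2.110000, 2.850000) → (0.740400, -0.874000)
(u(1.06), v(1.06)) ≈ (0.7404, -0.8740)

0.7404, -0.8740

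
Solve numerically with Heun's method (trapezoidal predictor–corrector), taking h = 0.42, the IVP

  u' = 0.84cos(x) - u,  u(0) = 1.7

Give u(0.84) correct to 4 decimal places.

Heun: k1 = f(x_n, u_n); k2 = f(x_n + h, u_n + h·k1); u_{n+1} = u_n + (h/2)·(k1 + k2).
x=0.000000, u=1.700000:
  k1 = f(0.000000, 1.700000) = -0.860000
  k2 = f(0.420000, 1.338800) = -0.571805
  u ← 1.700000 + (0.42/2)·(-0.860000 + (-0.571805)) = 1.399321
x=0.420000, u=1.399321:
  k1 = f(0.420000, 1.399321) = -0.632326
  k2 = f(0.840000, 1.133744) = -0.573075
  u ← 1.399321 + (0.42/2)·(-0.632326 + (-0.573075)) = 1.146187
u(0.84) ≈ 1.1462

1.1462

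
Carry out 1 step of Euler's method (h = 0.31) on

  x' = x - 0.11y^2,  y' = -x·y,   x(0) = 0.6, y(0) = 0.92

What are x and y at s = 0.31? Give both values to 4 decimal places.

0.7571, 0.7489

Euler on (x,y): x_{n+1} = x_n + h·x', y_{n+1} = y_n + h·y'.
0.000000: (0.600000, 0.920000); f=(0.506896, -0.552000) → (0.757138, 0.748880)
(x(0.31), y(0.31)) ≈ (0.7571, 0.7489)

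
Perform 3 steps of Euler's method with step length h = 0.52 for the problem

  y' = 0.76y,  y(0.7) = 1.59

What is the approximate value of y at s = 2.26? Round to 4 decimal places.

Euler: y_{n+1} = y_n + h·f(s_n, y_n).
s=0.700000, y=1.590000: f=1.208400 → y ← 1.590000 + 0.52·1.208400 = 2.218368
s=1.220000, y=2.218368: f=1.685960 → y ← 2.218368 + 0.52·1.685960 = 3.095067
s=1.740000, y=3.095067: f=2.352251 → y ← 3.095067 + 0.52·2.352251 = 4.318238
y(2.26) ≈ 4.3182

4.3182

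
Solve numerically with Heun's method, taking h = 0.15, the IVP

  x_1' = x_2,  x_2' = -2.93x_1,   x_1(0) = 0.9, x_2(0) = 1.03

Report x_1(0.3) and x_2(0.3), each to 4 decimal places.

1.0811, 0.1303

Heun on (x_1,x_2): k1 = f(t_n, state_n); k2 = f(t_n + h, state_n + h·k1); state_{n+1} = state_n + (h/2)·(k1 + k2).
0.000000: (0.900000, 1.030000)
  k1 = (1.030000, -2.637000)
  predictor → (1.054500, 0.634450)
  k2 = (0.634450, -3.089685)
  → (1.024834, 0.600499)
0.150000: (1.024834, 0.600499)
  k1 = (0.600499, -3.002763)
  predictor → (1.114909, 0.150084)
  k2 = (0.150084, -3.266682)
  → (1.081127, 0.130290)
(x_1(0.3), x_2(0.3)) ≈ (1.0811, 0.1303)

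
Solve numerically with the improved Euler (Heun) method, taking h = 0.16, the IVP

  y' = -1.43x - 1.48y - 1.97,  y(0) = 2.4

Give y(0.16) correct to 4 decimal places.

1.6028

Heun: k1 = f(x_n, y_n); k2 = f(x_n + h, y_n + h·k1); y_{n+1} = y_n + (h/2)·(k1 + k2).
x=0.000000, y=2.400000:
  k1 = f(0.000000, 2.400000) = -5.522000
  k2 = f(0.160000, 1.516480) = -4.443190
  y ← 2.400000 + (0.16/2)·(-5.522000 + (-4.443190)) = 1.602785
y(0.16) ≈ 1.6028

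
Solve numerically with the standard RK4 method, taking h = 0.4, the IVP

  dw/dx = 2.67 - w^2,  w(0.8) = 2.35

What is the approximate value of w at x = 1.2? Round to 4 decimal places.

1.8231

RK4: k1 = f(x_n, w_n); k2 = f(x_n + h/2, w_n + (h/2)·k1); k3 = f(x_n + h/2, w_n + (h/2)·k2); k4 = f(x_n + h, w_n + h·k3); w_{n+1} = w_n + (h/6)·(k1 + 2k2 + 2k3 + k4).
x=0.800000, w=2.350000:
  k1 = f(0.800000, 2.350000) = -2.852500
  k2 = f(1.000000, 1.779500) = -0.496620
  k3 = f(1.000000, 2.250676) = -2.395542
  k4 = f(1.200000, 1.391783) = 0.732940
  w ← 2.350000 + (0.4/6)·(k1 + 2k2 + 2k3 + k4) = 1.823074
w(1.2) ≈ 1.8231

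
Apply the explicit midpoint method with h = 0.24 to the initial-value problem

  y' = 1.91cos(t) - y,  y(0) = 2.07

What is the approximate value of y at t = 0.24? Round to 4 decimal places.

Midpoint: k1 = f(t_n, y_n); k2 = f(t_n + h/2, y_n + (h/2)·k1); y_{n+1} = y_n + h·k2.
t=0.000000, y=2.070000:
  k1 = f(0.000000, 2.070000) = -0.160000
  k2 = f(0.120000, 2.050800) = -0.154536
  y ← 2.070000 + 0.24·(-0.154536) = 2.032911
y(0.24) ≈ 2.0329

2.0329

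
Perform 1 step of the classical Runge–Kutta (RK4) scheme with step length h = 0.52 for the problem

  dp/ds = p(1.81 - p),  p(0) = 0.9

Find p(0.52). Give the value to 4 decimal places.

RK4: k1 = f(s_n, p_n); k2 = f(s_n + h/2, p_n + (h/2)·k1); k3 = f(s_n + h/2, p_n + (h/2)·k2); k4 = f(s_n + h, p_n + h·k3); p_{n+1} = p_n + (h/6)·(k1 + 2k2 + 2k3 + k4).
s=0.000000, p=0.900000:
  k1 = f(0.000000, 0.900000) = 0.819000
  k2 = f(0.260000, 1.112940) = 0.775786
  k3 = f(0.260000, 1.101704) = 0.780332
  k4 = f(0.520000, 1.305773) = 0.658406
  p ← 0.900000 + (0.52/6)·(k1 + 2k2 + 2k3 + k4) = 1.297769
p(0.52) ≈ 1.2978

1.2978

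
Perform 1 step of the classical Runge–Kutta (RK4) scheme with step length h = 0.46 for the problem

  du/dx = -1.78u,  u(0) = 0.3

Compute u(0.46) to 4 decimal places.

0.1331

RK4: k1 = f(x_n, u_n); k2 = f(x_n + h/2, u_n + (h/2)·k1); k3 = f(x_n + h/2, u_n + (h/2)·k2); k4 = f(x_n + h, u_n + h·k3); u_{n+1} = u_n + (h/6)·(k1 + 2k2 + 2k3 + k4).
x=0.000000, u=0.300000:
  k1 = f(0.000000, 0.300000) = -0.534000
  k2 = f(0.230000, 0.177180) = -0.315380
  k3 = f(0.230000, 0.227463) = -0.404883
  k4 = f(0.460000, 0.113754) = -0.202482
  u ← 0.300000 + (0.46/6)·(k1 + 2k2 + 2k3 + k4) = 0.133096
u(0.46) ≈ 0.1331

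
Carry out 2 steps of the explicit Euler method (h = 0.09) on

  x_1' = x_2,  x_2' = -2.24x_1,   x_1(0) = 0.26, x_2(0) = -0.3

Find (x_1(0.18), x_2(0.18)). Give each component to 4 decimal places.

0.2013, -0.3994

Euler on (x_1,x_2): x_1_{n+1} = x_1_n + h·x_1', x_2_{n+1} = x_2_n + h·x_2'.
0.000000: (0.260000, -0.300000); f=(-0.300000, -0.582400) → (0.233000, -0.352416)
0.090000: (0.233000, -0.352416); f=(-0.352416, -0.521920) → (0.201283, -0.399389)
(x_1(0.18), x_2(0.18)) ≈ (0.2013, -0.3994)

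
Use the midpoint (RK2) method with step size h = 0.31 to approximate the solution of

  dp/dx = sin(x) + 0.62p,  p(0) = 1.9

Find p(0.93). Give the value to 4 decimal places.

Midpoint: k1 = f(x_n, p_n); k2 = f(x_n + h/2, p_n + (h/2)·k1); p_{n+1} = p_n + h·k2.
x=0.000000, p=1.900000:
  k1 = f(0.000000, 1.900000) = 1.178000
  k2 = f(0.155000, 2.082590) = 1.445586
  p ← 1.900000 + 0.31·1.445586 = 2.348132
x=0.310000, p=2.348132:
  k1 = f(0.310000, 2.348132) = 1.760900
  k2 = f(0.465000, 2.621071) = 2.073487
  p ← 2.348132 + 0.31·2.073487 = 2.990913
x=0.620000, p=2.990913:
  k1 = f(0.620000, 2.990913) = 2.435401
  k2 = f(0.775000, 3.368400) = 2.788124
  p ← 2.990913 + 0.31·2.788124 = 3.855231
p(0.93) ≈ 3.8552

3.8552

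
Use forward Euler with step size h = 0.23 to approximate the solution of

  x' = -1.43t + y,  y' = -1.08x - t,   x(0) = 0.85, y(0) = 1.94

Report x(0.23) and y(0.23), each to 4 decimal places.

1.2962, 1.7289

Euler on (x,y): x_{n+1} = x_n + h·x', y_{n+1} = y_n + h·y'.
0.000000: (0.850000, 1.940000); f=(1.940000, -0.918000) → (1.296200, 1.728860)
(x(0.23), y(0.23)) ≈ (1.2962, 1.7289)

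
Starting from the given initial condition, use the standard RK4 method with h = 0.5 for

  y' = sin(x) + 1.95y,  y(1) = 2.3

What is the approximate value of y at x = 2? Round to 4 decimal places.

18.9447

RK4: k1 = f(x_n, y_n); k2 = f(x_n + h/2, y_n + (h/2)·k1); k3 = f(x_n + h/2, y_n + (h/2)·k2); k4 = f(x_n + h, y_n + h·k3); y_{n+1} = y_n + (h/6)·(k1 + 2k2 + 2k3 + k4).
x=1.000000, y=2.300000:
  k1 = f(1.000000, 2.300000) = 5.326471
  k2 = f(1.250000, 3.631618) = 8.030639
  k3 = f(1.250000, 4.307660) = 9.348921
  k4 = f(1.500000, 6.974461) = 14.597693
  y ← 2.300000 + (0.5/6)·(k1 + 2k2 + 2k3 + k4) = 6.856940
x=1.500000, y=6.856940:
  k1 = f(1.500000, 6.856940) = 14.368529
  k2 = f(1.750000, 10.449073) = 21.359678
  k3 = f(1.750000, 12.196860) = 24.767863
  k4 = f(2.000000, 19.240872) = 38.428997
  y ← 6.856940 + (0.5/6)·(k1 + 2k2 + 2k3 + k4) = 18.944658
y(2) ≈ 18.9447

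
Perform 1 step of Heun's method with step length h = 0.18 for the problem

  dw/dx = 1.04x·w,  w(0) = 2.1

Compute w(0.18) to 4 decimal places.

Heun: k1 = f(x_n, w_n); k2 = f(x_n + h, w_n + h·k1); w_{n+1} = w_n + (h/2)·(k1 + k2).
x=0.000000, w=2.100000:
  k1 = f(0.000000, 2.100000) = 0.000000
  k2 = f(0.180000, 2.100000) = 0.393120
  w ← 2.100000 + (0.18/2)·(0.000000 + 0.393120) = 2.135381
w(0.18) ≈ 2.1354

2.1354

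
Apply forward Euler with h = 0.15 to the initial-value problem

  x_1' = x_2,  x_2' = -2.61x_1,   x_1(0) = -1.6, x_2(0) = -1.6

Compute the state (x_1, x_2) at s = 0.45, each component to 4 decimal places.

-2.0240, 0.5243

Euler on (x_1,x_2): x_1_{n+1} = x_1_n + h·x_1', x_2_{n+1} = x_2_n + h·x_2'.
0.000000: (-1.600000, -1.600000); f=(-1.600000, 4.176000) → (-1.840000, -0.973600)
0.150000: (-1.840000, -0.973600); f=(-0.973600, 4.802400) → (-1.986040, -0.253240)
0.300000: (-1.986040, -0.253240); f=(-0.253240, 5.183564) → (-2.024026, 0.524295)
(x_1(0.45), x_2(0.45)) ≈ (-2.0240, 0.5243)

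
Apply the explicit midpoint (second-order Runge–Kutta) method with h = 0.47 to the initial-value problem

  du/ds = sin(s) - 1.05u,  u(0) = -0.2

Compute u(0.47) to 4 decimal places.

Midpoint: k1 = f(s_n, u_n); k2 = f(s_n + h/2, u_n + (h/2)·k1); u_{n+1} = u_n + h·k2.
s=0.000000, u=-0.200000:
  k1 = f(0.000000, -0.200000) = 0.210000
  k2 = f(0.235000, -0.150650) = 0.391025
  u ← -0.200000 + 0.47·0.391025 = -0.016218
u(0.47) ≈ -0.0162

-0.0162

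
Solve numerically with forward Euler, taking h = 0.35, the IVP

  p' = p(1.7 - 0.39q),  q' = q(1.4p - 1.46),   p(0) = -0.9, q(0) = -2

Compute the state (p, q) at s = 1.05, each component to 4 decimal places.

Euler on (p,q): p_{n+1} = p_n + h·p', q_{n+1} = q_n + h·q'.
0.000000: (-0.900000, -2.000000); f=(-2.232000, 5.440000) → (-1.681200, -0.096000)
0.350000: (-1.681200, -0.096000); f=(-2.920984, 0.366113) → (-2.703544, 0.032140)
0.700000: (-2.703544, 0.032140); f=(-4.562138, -0.168571) → (-4.300293, -0.026860)
(p(1.05), q(1.05)) ≈ (-4.3003, -0.0269)

-4.3003, -0.0269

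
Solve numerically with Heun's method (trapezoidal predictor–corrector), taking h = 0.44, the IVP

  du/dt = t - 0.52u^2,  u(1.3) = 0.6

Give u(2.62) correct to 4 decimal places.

Heun: k1 = f(t_n, u_n); k2 = f(t_n + h, u_n + h·k1); u_{n+1} = u_n + (h/2)·(k1 + k2).
t=1.300000, u=0.600000:
  k1 = f(1.300000, 0.600000) = 1.112800
  k2 = f(1.740000, 1.089632) = 1.122605
  u ← 0.600000 + (0.44/2)·(1.112800 + 1.122605) = 1.091789
t=1.740000, u=1.091789:
  k1 = f(1.740000, 1.091789) = 1.120158
  k2 = f(2.180000, 1.584659) = 0.874205
  u ← 1.091789 + (0.44/2)·(1.120158 + 0.874205) = 1.530549
t=2.180000, u=1.530549:
  k1 = f(2.180000, 1.530549) = 0.961858
  k2 = f(2.620000, 1.953767) = 0.635054
  u ← 1.530549 + (0.44/2)·(0.961858 + 0.635054) = 1.881870
u(2.62) ≈ 1.8819

1.8819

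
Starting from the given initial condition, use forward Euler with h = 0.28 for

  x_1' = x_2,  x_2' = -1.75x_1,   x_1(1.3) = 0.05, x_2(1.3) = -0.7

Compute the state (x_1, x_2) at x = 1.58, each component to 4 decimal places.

-0.1460, -0.7245

Euler on (x_1,x_2): x_1_{n+1} = x_1_n + h·x_1', x_2_{n+1} = x_2_n + h·x_2'.
1.300000: (0.050000, -0.700000); f=(-0.700000, -0.087500) → (-0.146000, -0.724500)
(x_1(1.58), x_2(1.58)) ≈ (-0.1460, -0.7245)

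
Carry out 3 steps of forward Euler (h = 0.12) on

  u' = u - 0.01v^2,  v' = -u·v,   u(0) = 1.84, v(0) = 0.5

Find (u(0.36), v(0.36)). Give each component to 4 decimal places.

2.5844, 0.2121

Euler on (u,v): u_{n+1} = u_n + h·u', v_{n+1} = v_n + h·v'.
0.000000: (1.840000, 0.500000); f=(1.837500, -0.920000) → (2.060500, 0.389600)
0.120000: (2.060500, 0.389600); f=(2.058982, -0.802771) → (2.307578, 0.293268)
0.240000: (2.307578, 0.293268); f=(2.306718, -0.676738) → (2.584384, 0.212059)
(u(0.36), v(0.36)) ≈ (2.5844, 0.2121)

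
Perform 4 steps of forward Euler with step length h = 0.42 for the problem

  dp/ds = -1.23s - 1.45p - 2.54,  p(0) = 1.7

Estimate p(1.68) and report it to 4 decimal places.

Euler: p_{n+1} = p_n + h·f(s_n, p_n).
s=0.000000, p=1.700000: f=-5.005000 → p ← 1.700000 + 0.42·(-5.005000) = -0.402100
s=0.420000, p=-0.402100: f=-2.473555 → p ← -0.402100 + 0.42·(-2.473555) = -1.440993
s=0.840000, p=-1.440993: f=-1.483760 → p ← -1.440993 + 0.42·(-1.483760) = -2.064172
s=1.260000, p=-2.064172: f=-1.096750 → p ← -2.064172 + 0.42·(-1.096750) = -2.524807
p(1.68) ≈ -2.5248

-2.5248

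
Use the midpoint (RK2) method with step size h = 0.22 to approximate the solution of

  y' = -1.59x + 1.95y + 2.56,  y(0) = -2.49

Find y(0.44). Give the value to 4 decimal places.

-4.2267

Midpoint: k1 = f(x_n, y_n); k2 = f(x_n + h/2, y_n + (h/2)·k1); y_{n+1} = y_n + h·k2.
x=0.000000, y=-2.490000:
  k1 = f(0.000000, -2.490000) = -2.295500
  k2 = f(0.110000, -2.742505) = -2.962785
  y ← -2.490000 + 0.22·(-2.962785) = -3.141813
x=0.220000, y=-3.141813:
  k1 = f(0.220000, -3.141813) = -3.916335
  k2 = f(0.330000, -3.572609) = -4.931288
  y ← -3.141813 + 0.22·(-4.931288) = -4.226696
y(0.44) ≈ -4.2267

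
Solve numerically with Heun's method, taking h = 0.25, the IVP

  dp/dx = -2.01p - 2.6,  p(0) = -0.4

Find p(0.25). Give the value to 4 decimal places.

Heun: k1 = f(x_n, p_n); k2 = f(x_n + h, p_n + h·k1); p_{n+1} = p_n + (h/2)·(k1 + k2).
x=0.000000, p=-0.400000:
  k1 = f(0.000000, -0.400000) = -1.796000
  k2 = f(0.250000, -0.849000) = -0.893510
  p ← -0.400000 + (0.25/2)·(-1.796000 + (-0.893510)) = -0.736189
p(0.25) ≈ -0.7362

-0.7362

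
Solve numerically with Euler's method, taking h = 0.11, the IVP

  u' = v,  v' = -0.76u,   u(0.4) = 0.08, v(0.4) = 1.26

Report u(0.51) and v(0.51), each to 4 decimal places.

Euler on (u,v): u_{n+1} = u_n + h·u', v_{n+1} = v_n + h·v'.
0.400000: (0.080000, 1.260000); f=(1.260000, -0.060800) → (0.218600, 1.253312)
(u(0.51), v(0.51)) ≈ (0.2186, 1.2533)

0.2186, 1.2533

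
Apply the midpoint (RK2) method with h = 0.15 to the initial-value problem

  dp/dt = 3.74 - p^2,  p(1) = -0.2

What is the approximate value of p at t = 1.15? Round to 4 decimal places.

0.3601

Midpoint: k1 = f(t_n, p_n); k2 = f(t_n + h/2, p_n + (h/2)·k1); p_{n+1} = p_n + h·k2.
t=1.000000, p=-0.200000:
  k1 = f(1.000000, -0.200000) = 3.700000
  k2 = f(1.075000, 0.077500) = 3.733994
  p ← -0.200000 + 0.15·3.733994 = 0.360099
p(1.15) ≈ 0.3601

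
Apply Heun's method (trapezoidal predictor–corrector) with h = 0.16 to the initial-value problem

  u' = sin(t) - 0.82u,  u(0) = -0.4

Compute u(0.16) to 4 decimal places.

Heun: k1 = f(t_n, u_n); k2 = f(t_n + h, u_n + h·k1); u_{n+1} = u_n + (h/2)·(k1 + k2).
t=0.000000, u=-0.400000:
  k1 = f(0.000000, -0.400000) = 0.328000
  k2 = f(0.160000, -0.347520) = 0.444285
  u ← -0.400000 + (0.16/2)·(0.328000 + 0.444285) = -0.338217
u(0.16) ≈ -0.3382

-0.3382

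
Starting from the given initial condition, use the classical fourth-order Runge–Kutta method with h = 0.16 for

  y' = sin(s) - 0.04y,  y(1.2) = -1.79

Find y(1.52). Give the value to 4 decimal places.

RK4: k1 = f(s_n, y_n); k2 = f(s_n + h/2, y_n + (h/2)·k1); k3 = f(s_n + h/2, y_n + (h/2)·k2); k4 = f(s_n + h, y_n + h·k3); y_{n+1} = y_n + (h/6)·(k1 + 2k2 + 2k3 + k4).
s=1.200000, y=-1.790000:
  k1 = f(1.200000, -1.790000) = 1.003639
  k2 = f(1.280000, -1.709709) = 1.026404
  k3 = f(1.280000, -1.707888) = 1.026331
  k4 = f(1.360000, -1.625787) = 1.042896
  y ← -1.790000 + (0.16/6)·(k1 + 2k2 + 2k3 + k4) = -1.625946
s=1.360000, y=-1.625946:
  k1 = f(1.360000, -1.625946) = 1.042902
  k2 = f(1.440000, -1.542514) = 1.053159
  k3 = f(1.440000, -1.541694) = 1.053126
  k4 = f(1.520000, -1.457446) = 1.057008
  y ← -1.625946 + (0.16/6)·(k1 + 2k2 + 2k3 + k4) = -1.457614
y(1.52) ≈ -1.4576

-1.4576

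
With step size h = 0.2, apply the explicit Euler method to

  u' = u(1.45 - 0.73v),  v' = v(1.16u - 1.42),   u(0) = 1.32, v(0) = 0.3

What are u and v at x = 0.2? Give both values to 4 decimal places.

Euler on (u,v): u_{n+1} = u_n + h·u', v_{n+1} = v_n + h·v'.
0.000000: (1.320000, 0.300000); f=(1.624920, 0.033360) → (1.644984, 0.306672)
(u(0.2), v(0.2)) ≈ (1.6450, 0.3067)

1.6450, 0.3067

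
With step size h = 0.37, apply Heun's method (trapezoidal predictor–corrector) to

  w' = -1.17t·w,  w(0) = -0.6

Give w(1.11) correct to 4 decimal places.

-0.2933

Heun: k1 = f(t_n, w_n); k2 = f(t_n + h, w_n + h·k1); w_{n+1} = w_n + (h/2)·(k1 + k2).
t=0.000000, w=-0.600000:
  k1 = f(0.000000, -0.600000) = 0.000000
  k2 = f(0.370000, -0.600000) = 0.259740
  w ← -0.600000 + (0.37/2)·(0.000000 + 0.259740) = -0.551948
t=0.370000, w=-0.551948:
  k1 = f(0.370000, -0.551948) = 0.238938
  k2 = f(0.740000, -0.463541) = 0.401334
  w ← -0.551948 + (0.37/2)·(0.238938 + 0.401334) = -0.433498
t=0.740000, w=-0.433498:
  k1 = f(0.740000, -0.433498) = 0.375322
  k2 = f(1.110000, -0.294628) = 0.382634
  w ← -0.433498 + (0.37/2)·(0.375322 + 0.382634) = -0.293276
w(1.11) ≈ -0.2933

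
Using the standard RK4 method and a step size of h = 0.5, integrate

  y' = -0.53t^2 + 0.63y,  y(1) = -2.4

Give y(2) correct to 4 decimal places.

-6.1138

RK4: k1 = f(t_n, y_n); k2 = f(t_n + h/2, y_n + (h/2)·k1); k3 = f(t_n + h/2, y_n + (h/2)·k2); k4 = f(t_n + h, y_n + h·k3); y_{n+1} = y_n + (h/6)·(k1 + 2k2 + 2k3 + k4).
t=1.000000, y=-2.400000:
  k1 = f(1.000000, -2.400000) = -2.042000
  k2 = f(1.250000, -2.910500) = -2.661740
  k3 = f(1.250000, -3.065435) = -2.759349
  k4 = f(1.500000, -3.779675) = -3.573695
  y ← -2.400000 + (0.5/6)·(k1 + 2k2 + 2k3 + k4) = -3.771489
t=1.500000, y=-3.771489:
  k1 = f(1.500000, -3.771489) = -3.568538
  k2 = f(1.750000, -4.663624) = -4.561208
  k3 = f(1.750000, -4.911791) = -4.717554
  k4 = f(2.000000, -6.130266) = -5.982068
  y ← -3.771489 + (0.5/6)·(k1 + 2k2 + 2k3 + k4) = -6.113834
y(2) ≈ -6.1138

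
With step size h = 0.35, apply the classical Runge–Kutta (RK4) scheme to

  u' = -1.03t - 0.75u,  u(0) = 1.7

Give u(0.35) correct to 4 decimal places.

RK4: k1 = f(t_n, u_n); k2 = f(t_n + h/2, u_n + (h/2)·k1); k3 = f(t_n + h/2, u_n + (h/2)·k2); k4 = f(t_n + h, u_n + h·k3); u_{n+1} = u_n + (h/6)·(k1 + 2k2 + 2k3 + k4).
t=0.000000, u=1.700000:
  k1 = f(0.000000, 1.700000) = -1.275000
  k2 = f(0.175000, 1.476875) = -1.287906
  k3 = f(0.175000, 1.474616) = -1.286212
  k4 = f(0.350000, 1.249826) = -1.297869
  u ← 1.700000 + (0.35/6)·(k1 + 2k2 + 2k3 + k4) = 1.249602
u(0.35) ≈ 1.2496

1.2496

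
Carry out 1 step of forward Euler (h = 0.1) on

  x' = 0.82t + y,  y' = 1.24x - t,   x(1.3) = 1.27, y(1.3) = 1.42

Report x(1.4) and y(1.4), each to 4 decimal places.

Euler on (x,y): x_{n+1} = x_n + h·x', y_{n+1} = y_n + h·y'.
1.300000: (1.270000, 1.420000); f=(2.486000, 0.274800) → (1.518600, 1.447480)
(x(1.4), y(1.4)) ≈ (1.5186, 1.4475)

1.5186, 1.4475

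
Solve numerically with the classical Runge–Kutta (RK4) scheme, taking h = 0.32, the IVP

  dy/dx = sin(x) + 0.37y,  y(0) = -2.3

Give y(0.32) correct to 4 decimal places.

-2.5363

RK4: k1 = f(x_n, y_n); k2 = f(x_n + h/2, y_n + (h/2)·k1); k3 = f(x_n + h/2, y_n + (h/2)·k2); k4 = f(x_n + h, y_n + h·k3); y_{n+1} = y_n + (h/6)·(k1 + 2k2 + 2k3 + k4).
x=0.000000, y=-2.300000:
  k1 = f(0.000000, -2.300000) = -0.851000
  k2 = f(0.160000, -2.436160) = -0.742061
  k3 = f(0.160000, -2.418730) = -0.735612
  k4 = f(0.320000, -2.535396) = -0.623530
  y ← -2.300000 + (0.32/6)·(k1 + 2k2 + 2k3 + k4) = -2.536260
y(0.32) ≈ -2.5363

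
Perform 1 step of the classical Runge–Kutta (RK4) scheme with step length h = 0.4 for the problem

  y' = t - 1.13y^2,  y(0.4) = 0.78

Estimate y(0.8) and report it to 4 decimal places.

0.7617

RK4: k1 = f(t_n, y_n); k2 = f(t_n + h/2, y_n + (h/2)·k1); k3 = f(t_n + h/2, y_n + (h/2)·k2); k4 = f(t_n + h, y_n + h·k3); y_{n+1} = y_n + (h/6)·(k1 + 2k2 + 2k3 + k4).
t=0.400000, y=0.780000:
  k1 = f(0.400000, 0.780000) = -0.287492
  k2 = f(0.600000, 0.722502) = 0.010130
  k3 = f(0.600000, 0.782026) = -0.091068
  k4 = f(0.800000, 0.743573) = 0.175223
  y ← 0.780000 + (0.4/6)·(k1 + 2k2 + 2k3 + k4) = 0.761724
y(0.8) ≈ 0.7617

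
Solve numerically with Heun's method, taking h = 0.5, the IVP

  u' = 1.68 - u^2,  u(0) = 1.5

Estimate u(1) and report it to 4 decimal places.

Heun: k1 = f(t_n, u_n); k2 = f(t_n + h, u_n + h·k1); u_{n+1} = u_n + (h/2)·(k1 + k2).
t=0.000000, u=1.500000:
  k1 = f(0.000000, 1.500000) = -0.570000
  k2 = f(0.500000, 1.215000) = 0.203775
  u ← 1.500000 + (0.5/2)·(-0.570000 + 0.203775) = 1.408444
t=0.500000, u=1.408444:
  k1 = f(0.500000, 1.408444) = -0.303714
  k2 = f(1.000000, 1.256587) = 0.100989
  u ← 1.408444 + (0.5/2)·(-0.303714 + 0.100989) = 1.357763
u(1) ≈ 1.3578

1.3578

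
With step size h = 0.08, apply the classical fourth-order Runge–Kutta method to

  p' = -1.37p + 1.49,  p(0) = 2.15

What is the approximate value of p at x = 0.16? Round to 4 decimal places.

RK4: k1 = f(x_n, p_n); k2 = f(x_n + h/2, p_n + (h/2)·k1); k3 = f(x_n + h/2, p_n + (h/2)·k2); k4 = f(x_n + h, p_n + h·k3); p_{n+1} = p_n + (h/6)·(k1 + 2k2 + 2k3 + k4).
x=0.000000, p=2.150000:
  k1 = f(0.000000, 2.150000) = -1.455500
  k2 = f(0.040000, 2.091780) = -1.375739
  k3 = f(0.040000, 2.094970) = -1.380110
  k4 = f(0.080000, 2.039591) = -1.304240
  p ← 2.150000 + (0.08/6)·(k1 + 2k2 + 2k3 + k4) = 2.039714
x=0.080000, p=2.039714:
  k1 = f(0.080000, 2.039714) = -1.304408
  k2 = f(0.120000, 1.987538) = -1.232927
  k3 = f(0.120000, 1.990397) = -1.236844
  k4 = f(0.160000, 1.940767) = -1.168850
  p ← 2.039714 + (0.08/6)·(k1 + 2k2 + 2k3 + k4) = 1.940877
p(0.16) ≈ 1.9409

1.9409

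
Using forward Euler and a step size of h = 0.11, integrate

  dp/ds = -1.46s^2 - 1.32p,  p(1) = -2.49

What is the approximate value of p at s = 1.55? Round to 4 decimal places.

Euler: p_{n+1} = p_n + h·f(s_n, p_n).
s=1.000000, p=-2.490000: f=1.826800 → p ← -2.490000 + 0.11·1.826800 = -2.289052
s=1.110000, p=-2.289052: f=1.222683 → p ← -2.289052 + 0.11·1.222683 = -2.154557
s=1.220000, p=-2.154557: f=0.670951 → p ← -2.154557 + 0.11·0.670951 = -2.080752
s=1.330000, p=-2.080752: f=0.163999 → p ← -2.080752 + 0.11·0.163999 = -2.062712
s=1.440000, p=-2.062712: f=-0.304676 → p ← -2.062712 + 0.11·(-0.304676) = -2.096227
p(1.55) ≈ -2.0962

-2.0962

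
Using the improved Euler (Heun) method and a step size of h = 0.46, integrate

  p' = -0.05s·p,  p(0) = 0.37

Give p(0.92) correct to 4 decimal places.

Heun: k1 = f(s_n, p_n); k2 = f(s_n + h, p_n + h·k1); p_{n+1} = p_n + (h/2)·(k1 + k2).
s=0.000000, p=0.370000:
  k1 = f(0.000000, 0.370000) = 0.000000
  k2 = f(0.460000, 0.370000) = -0.008510
  p ← 0.370000 + (0.46/2)·(0.000000 + (-0.008510)) = 0.368043
s=0.460000, p=0.368043:
  k1 = f(0.460000, 0.368043) = -0.008465
  k2 = f(0.920000, 0.364149) = -0.016751
  p ← 0.368043 + (0.46/2)·(-0.008465 + (-0.016751)) = 0.362243
p(0.92) ≈ 0.3622

0.3622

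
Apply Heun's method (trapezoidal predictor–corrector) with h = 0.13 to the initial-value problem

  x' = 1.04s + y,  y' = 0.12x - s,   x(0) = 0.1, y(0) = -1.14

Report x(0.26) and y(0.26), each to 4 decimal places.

-0.1633, -1.1750

Heun on (x,y): k1 = f(s_n, state_n); k2 = f(s_n + h, state_n + h·k1); state_{n+1} = state_n + (h/2)·(k1 + k2).
0.000000: (0.100000, -1.140000)
  k1 = (-1.140000, 0.012000)
  predictor → (-0.048200, -1.138440)
  k2 = (-1.003240, -0.135784)
  → (-0.039311, -1.148046)
0.130000: (-0.039311, -1.148046)
  k1 = (-1.012846, -0.134717)
  predictor → (-0.170981, -1.165559)
  k2 = (-0.895159, -0.280518)
  → (-0.163331, -1.175036)
(x(0.26), y(0.26)) ≈ (-0.1633, -1.1750)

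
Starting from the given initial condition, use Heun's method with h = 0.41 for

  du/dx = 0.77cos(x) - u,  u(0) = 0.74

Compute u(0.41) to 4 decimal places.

Heun: k1 = f(x_n, u_n); k2 = f(x_n + h, u_n + h·k1); u_{n+1} = u_n + (h/2)·(k1 + k2).
x=0.000000, u=0.740000:
  k1 = f(0.000000, 0.740000) = 0.030000
  k2 = f(0.410000, 0.752300) = -0.046117
  u ← 0.740000 + (0.41/2)·(0.030000 + (-0.046117)) = 0.736696
u(0.41) ≈ 0.7367

0.7367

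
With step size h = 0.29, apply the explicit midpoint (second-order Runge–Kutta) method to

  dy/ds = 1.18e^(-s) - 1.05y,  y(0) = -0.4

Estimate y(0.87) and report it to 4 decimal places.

0.2429

Midpoint: k1 = f(s_n, y_n); k2 = f(s_n + h/2, y_n + (h/2)·k1); y_{n+1} = y_n + h·k2.
s=0.000000, y=-0.400000:
  k1 = f(0.000000, -0.400000) = 1.600000
  k2 = f(0.145000, -0.168000) = 1.197126
  y ← -0.400000 + 0.29·1.197126 = -0.052833
s=0.290000, y=-0.052833:
  k1 = f(0.290000, -0.052833) = 0.938426
  k2 = f(0.435000, 0.083238) = 0.676372
  y ← -0.052833 + 0.29·0.676372 = 0.143315
s=0.580000, y=0.143315:
  k1 = f(0.580000, 0.143315) = 0.510200
  k2 = f(0.725000, 0.217293) = 0.343345
  y ← 0.143315 + 0.29·0.343345 = 0.242885
y(0.87) ≈ 0.2429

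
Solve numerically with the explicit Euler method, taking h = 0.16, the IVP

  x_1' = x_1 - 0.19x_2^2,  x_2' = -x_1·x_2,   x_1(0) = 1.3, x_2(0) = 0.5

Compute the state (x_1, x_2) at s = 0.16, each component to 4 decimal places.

Euler on (x_1,x_2): x_1_{n+1} = x_1_n + h·x_1', x_2_{n+1} = x_2_n + h·x_2'.
0.000000: (1.300000, 0.500000); f=(1.252500, -0.650000) → (1.500400, 0.396000)
(x_1(0.16), x_2(0.16)) ≈ (1.5004, 0.3960)

1.5004, 0.3960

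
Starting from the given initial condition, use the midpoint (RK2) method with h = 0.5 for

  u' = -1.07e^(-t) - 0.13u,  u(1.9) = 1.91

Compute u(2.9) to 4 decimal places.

Midpoint: k1 = f(t_n, u_n); k2 = f(t_n + h/2, u_n + (h/2)·k1); u_{n+1} = u_n + h·k2.
t=1.900000, u=1.910000:
  k1 = f(1.900000, 1.910000) = -0.408338
  k2 = f(2.150000, 1.807915) = -0.359667
  u ← 1.910000 + 0.5·(-0.359667) = 1.730166
t=2.400000, u=1.730166:
  k1 = f(2.400000, 1.730166) = -0.321990
  k2 = f(2.650000, 1.649669) = -0.290054
  u ← 1.730166 + 0.5·(-0.290054) = 1.585140
u(2.9) ≈ 1.5851

1.5851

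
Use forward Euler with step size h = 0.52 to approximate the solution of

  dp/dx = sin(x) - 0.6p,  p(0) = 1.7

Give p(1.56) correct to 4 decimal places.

1.1798

Euler: p_{n+1} = p_n + h·f(x_n, p_n).
x=0.000000, p=1.700000: f=-1.020000 → p ← 1.700000 + 0.52·(-1.020000) = 1.169600
x=0.520000, p=1.169600: f=-0.204880 → p ← 1.169600 + 0.52·(-0.204880) = 1.063062
x=1.040000, p=1.063062: f=0.224567 → p ← 1.063062 + 0.52·0.224567 = 1.179837
p(1.56) ≈ 1.1798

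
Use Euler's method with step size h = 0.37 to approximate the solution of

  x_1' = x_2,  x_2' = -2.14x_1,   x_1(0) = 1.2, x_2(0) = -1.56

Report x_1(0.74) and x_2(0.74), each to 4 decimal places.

-0.3060, -3.0033

Euler on (x_1,x_2): x_1_{n+1} = x_1_n + h·x_1', x_2_{n+1} = x_2_n + h·x_2'.
0.000000: (1.200000, -1.560000); f=(-1.560000, -2.568000) → (0.622800, -2.510160)
0.370000: (0.622800, -2.510160); f=(-2.510160, -1.332792) → (-0.305959, -3.003293)
(x_1(0.74), x_2(0.74)) ≈ (-0.3060, -3.0033)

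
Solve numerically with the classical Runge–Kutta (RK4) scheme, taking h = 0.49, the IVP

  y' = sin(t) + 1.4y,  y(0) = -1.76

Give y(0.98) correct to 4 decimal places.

-6.1816

RK4: k1 = f(t_n, y_n); k2 = f(t_n + h/2, y_n + (h/2)·k1); k3 = f(t_n + h/2, y_n + (h/2)·k2); k4 = f(t_n + h, y_n + h·k3); y_{n+1} = y_n + (h/6)·(k1 + 2k2 + 2k3 + k4).
t=0.000000, y=-1.760000:
  k1 = f(0.000000, -1.760000) = -2.464000
  k2 = f(0.245000, -2.363680) = -3.066596
  k3 = f(0.245000, -2.511316) = -3.273286
  k4 = f(0.490000, -3.363910) = -4.238848
  y ← -1.760000 + (0.49/6)·(k1 + 2k2 + 2k3 + k4) = -3.342913
t=0.490000, y=-3.342913:
  k1 = f(0.490000, -3.342913) = -4.209453
  k2 = f(0.735000, -4.374229) = -5.453334
  k3 = f(0.735000, -4.678980) = -5.879985
  k4 = f(0.980000, -6.224106) = -7.883251
  y ← -3.342913 + (0.49/6)·(k1 + 2k2 + 2k3 + k4) = -6.181593
y(0.98) ≈ -6.1816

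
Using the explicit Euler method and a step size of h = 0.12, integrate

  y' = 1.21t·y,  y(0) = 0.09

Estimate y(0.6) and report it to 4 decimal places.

Euler: y_{n+1} = y_n + h·f(t_n, y_n).
t=0.000000, y=0.090000: f=0.000000 → y ← 0.090000 + 0.12·0.000000 = 0.090000
t=0.120000, y=0.090000: f=0.013068 → y ← 0.090000 + 0.12·0.013068 = 0.091568
t=0.240000, y=0.091568: f=0.026591 → y ← 0.091568 + 0.12·0.026591 = 0.094759
t=0.360000, y=0.094759: f=0.041277 → y ← 0.094759 + 0.12·0.041277 = 0.099712
t=0.480000, y=0.099712: f=0.057913 → y ← 0.099712 + 0.12·0.057913 = 0.106662
y(0.6) ≈ 0.1067

0.1067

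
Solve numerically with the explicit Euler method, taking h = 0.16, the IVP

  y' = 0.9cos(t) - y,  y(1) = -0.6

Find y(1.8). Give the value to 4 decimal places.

Euler: y_{n+1} = y_n + h·f(t_n, y_n).
t=1.000000, y=-0.600000: f=1.086272 → y ← -0.600000 + 0.16·1.086272 = -0.426196
t=1.160000, y=-0.426196: f=0.785602 → y ← -0.426196 + 0.16·0.785602 = -0.300500
t=1.320000, y=-0.300500: f=0.523858 → y ← -0.300500 + 0.16·0.523858 = -0.216683
t=1.480000, y=-0.216683: f=0.298287 → y ← -0.216683 + 0.16·0.298287 = -0.168957
t=1.640000, y=-0.168957: f=0.106723 → y ← -0.168957 + 0.16·0.106723 = -0.151881
y(1.8) ≈ -0.1519

-0.1519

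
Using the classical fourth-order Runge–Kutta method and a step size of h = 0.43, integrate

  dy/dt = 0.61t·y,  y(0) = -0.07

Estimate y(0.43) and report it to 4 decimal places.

-0.0741

RK4: k1 = f(t_n, y_n); k2 = f(t_n + h/2, y_n + (h/2)·k1); k3 = f(t_n + h/2, y_n + (h/2)·k2); k4 = f(t_n + h, y_n + h·k3); y_{n+1} = y_n + (h/6)·(k1 + 2k2 + 2k3 + k4).
t=0.000000, y=-0.070000:
  k1 = f(0.000000, -0.070000) = 0.000000
  k2 = f(0.215000, -0.070000) = -0.009180
  k3 = f(0.215000, -0.071974) = -0.009439
  k4 = f(0.430000, -0.074059) = -0.019426
  y ← -0.070000 + (0.43/6)·(k1 + 2k2 + 2k3 + k4) = -0.074061
y(0.43) ≈ -0.0741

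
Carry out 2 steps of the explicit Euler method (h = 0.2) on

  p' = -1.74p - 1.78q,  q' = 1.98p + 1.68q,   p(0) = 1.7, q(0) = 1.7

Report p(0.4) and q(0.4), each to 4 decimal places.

Euler on (p,q): p_{n+1} = p_n + h·p', q_{n+1} = q_n + h·q'.
0.000000: (1.700000, 1.700000); f=(-5.984000, 6.222000) → (0.503200, 2.944400)
0.200000: (0.503200, 2.944400); f=(-6.116600, 5.942928) → (-0.720120, 4.132986)
(p(0.4), q(0.4)) ≈ (-0.7201, 4.1330)

-0.7201, 4.1330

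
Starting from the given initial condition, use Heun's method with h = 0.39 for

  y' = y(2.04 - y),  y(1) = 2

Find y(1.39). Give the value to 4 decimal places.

2.0191

Heun: k1 = f(t_n, y_n); k2 = f(t_n + h, y_n + h·k1); y_{n+1} = y_n + (h/2)·(k1 + k2).
t=1.000000, y=2.000000:
  k1 = f(1.000000, 2.000000) = 0.080000
  k2 = f(1.390000, 2.031200) = 0.017875
  y ← 2.000000 + (0.39/2)·(0.080000 + 0.017875) = 2.019086
y(1.39) ≈ 2.0191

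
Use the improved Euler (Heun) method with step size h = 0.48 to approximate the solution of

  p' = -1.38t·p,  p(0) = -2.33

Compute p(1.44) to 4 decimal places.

Heun: k1 = f(t_n, p_n); k2 = f(t_n + h, p_n + h·k1); p_{n+1} = p_n + (h/2)·(k1 + k2).
t=0.000000, p=-2.330000:
  k1 = f(0.000000, -2.330000) = 0.000000
  k2 = f(0.480000, -2.330000) = 1.543392
  p ← -2.330000 + (0.48/2)·(0.000000 + 1.543392) = -1.959586
t=0.480000, p=-1.959586:
  k1 = f(0.480000, -1.959586) = 1.298030
  k2 = f(0.960000, -1.336532) = 1.770637
  p ← -1.959586 + (0.48/2)·(1.298030 + 1.770637) = -1.223106
t=0.960000, p=-1.223106:
  k1 = f(0.960000, -1.223106) = 1.620371
  k2 = f(1.440000, -0.445328) = 0.884956
  p ← -1.223106 + (0.48/2)·(1.620371 + 0.884956) = -0.621828
p(1.44) ≈ -0.6218

-0.6218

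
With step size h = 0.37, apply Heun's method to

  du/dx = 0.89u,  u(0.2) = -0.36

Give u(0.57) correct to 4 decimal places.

-0.4981

Heun: k1 = f(x_n, u_n); k2 = f(x_n + h, u_n + h·k1); u_{n+1} = u_n + (h/2)·(k1 + k2).
x=0.200000, u=-0.360000:
  k1 = f(0.200000, -0.360000) = -0.320400
  k2 = f(0.570000, -0.478548) = -0.425908
  u ← -0.360000 + (0.37/2)·(-0.320400 + (-0.425908)) = -0.498067
u(0.57) ≈ -0.4981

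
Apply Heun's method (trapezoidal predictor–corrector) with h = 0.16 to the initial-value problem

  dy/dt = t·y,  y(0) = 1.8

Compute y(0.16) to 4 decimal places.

Heun: k1 = f(t_n, y_n); k2 = f(t_n + h, y_n + h·k1); y_{n+1} = y_n + (h/2)·(k1 + k2).
t=0.000000, y=1.800000:
  k1 = f(0.000000, 1.800000) = 0.000000
  k2 = f(0.160000, 1.800000) = 0.288000
  y ← 1.800000 + (0.16/2)·(0.000000 + 0.288000) = 1.823040
y(0.16) ≈ 1.8230

1.8230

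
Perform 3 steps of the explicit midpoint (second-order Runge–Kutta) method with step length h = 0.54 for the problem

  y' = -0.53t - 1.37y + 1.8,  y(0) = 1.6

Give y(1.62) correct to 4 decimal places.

Midpoint: k1 = f(t_n, y_n); k2 = f(t_n + h/2, y_n + (h/2)·k1); y_{n+1} = y_n + h·k2.
t=0.000000, y=1.600000:
  k1 = f(0.000000, 1.600000) = -0.392000
  k2 = f(0.270000, 1.494160) = -0.390099
  y ← 1.600000 + 0.54·(-0.390099) = 1.389346
t=0.540000, y=1.389346:
  k1 = f(0.540000, 1.389346) = -0.389605
  k2 = f(0.810000, 1.284153) = -0.388590
  y ← 1.389346 + 0.54·(-0.388590) = 1.179508
t=1.080000, y=1.179508:
  k1 = f(1.080000, 1.179508) = -0.388326
  k2 = f(1.350000, 1.074660) = -0.387784
  y ← 1.179508 + 0.54·(-0.387784) = 0.970104
y(1.62) ≈ 0.9701

0.9701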